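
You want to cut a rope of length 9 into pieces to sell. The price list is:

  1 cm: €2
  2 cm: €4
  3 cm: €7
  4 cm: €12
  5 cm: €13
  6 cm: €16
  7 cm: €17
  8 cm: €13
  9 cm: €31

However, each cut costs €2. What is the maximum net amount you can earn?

Let v[k] be the best obtainable value from length k. For each k, try every first piece i and keep the best of price[i] + v[k−i] minus the 2 cut fee when i<k.
v[1] = 2
v[2] = max(2+2-2, 4+0) = 4
v[3] = max(2+4-2, 4+2-2, 7+0) = 7
v[4] = max(2+7-2, 4+4-2, 7+2-2, 12+0) = 12
v[5] = max(2+12-2, 4+7-2, 7+4-2, 12+2-2, 13+0) = 13
v[6] = max(2+13-2, 4+12-2, 7+7-2, 12+4-2, 13+2-2, 16+0) = 16
v[7] = max(2+16-2, 4+13-2, 7+12-2, …, 16+2-2, 17+0) = 17
v[8] = max(2+17-2, 4+16-2, 7+13-2, …, 17+2-2, 13+0) = 22
v[9] = max(2+22-2, 4+17-2, 7+16-2, …, 13+2-2, 31+0) = 31
Best is to make no cuts and sell whole for €31.

31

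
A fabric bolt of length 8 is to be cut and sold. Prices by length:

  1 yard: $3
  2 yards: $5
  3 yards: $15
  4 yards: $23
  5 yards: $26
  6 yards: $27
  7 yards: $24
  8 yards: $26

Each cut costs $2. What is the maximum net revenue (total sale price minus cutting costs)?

44

Let r[k] be the best obtainable value from length k. For each k, try every first piece i and keep the best of price[i] + r[k−i] minus the 2 cut fee when i<k.
r[1] = 3
r[2] = max(3+3-2, 5+0) = 5
r[3] = max(3+5-2, 5+3-2, 15+0) = 15
r[4] = max(3+15-2, 5+5-2, 15+3-2, 23+0) = 23
r[5] = max(3+23-2, 5+15-2, 15+5-2, 23+3-2, 26+0) = 26
r[6] = max(3+26-2, 5+23-2, 15+15-2, 23+5-2, 26+3-2, 27+0) = 28
r[7] = max(3+28-2, 5+26-2, 15+23-2, …, 27+3-2, 24+0) = 36
r[8] = max(3+36-2, 5+28-2, 15+26-2, …, 24+3-2, 26+0) = 44
One optimal plan: pieces 4 + 4 (1 cut) → $46 − $2 = $44.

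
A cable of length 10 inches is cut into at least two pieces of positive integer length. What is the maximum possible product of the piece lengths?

36

Fill prod[k] for k=2..10: at each k try every first piece i and multiply by the better of (k−i) uncut or prod[k−i].
Small cases: prod[2]=1, prod[3]=2, prod[4]=4, prod[5]=6.
prod[6] = 3*max(3,2) = 3*3 = 9
prod[7] = 2*max(5,6) = 2*6 = 12
prod[8] = 2*max(6,9) = 2*9 = 18
prod[9] = 3*max(6,9) = 3*9 = 27
prod[10] = 2*max(8,18) = 2*18 = 36
One optimal split: 3 + 3 + 2 + 2; product 3*3*2*2 = 36.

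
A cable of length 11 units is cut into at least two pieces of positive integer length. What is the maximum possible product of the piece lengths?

Let g[k] be the best product for length k (with at least one cut). For each first piece i, the rest contributes max(k−i, g[k−i]).
Small cases: g[2]=1, g[3]=2, g[4]=4, g[5]=6, g[6]=9.
g[7] = 2×max(5,6) = 2×6 = 12
g[8] = 2×max(6,9) = 2×9 = 18
g[9] = 3×max(6,9) = 3×9 = 27
g[10] = 2×max(8,18) = 2×18 = 36
g[11] = 2×max(9,27) = 2×27 = 54
One optimal split: 3 + 3 + 3 + 2; product 3×3×3×2 = 54.

54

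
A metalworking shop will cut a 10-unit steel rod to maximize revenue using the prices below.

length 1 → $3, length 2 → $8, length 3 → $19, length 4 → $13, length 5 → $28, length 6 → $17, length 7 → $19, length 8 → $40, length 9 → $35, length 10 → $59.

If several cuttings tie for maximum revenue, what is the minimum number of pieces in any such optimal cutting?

Let r[k] be the best obtainable value from length k. For each k, try every first piece i and keep the best of price[i] + r[k−i].
r[1] = 3
r[2] = 8
r[3] = 19
r[4] = 22  (first piece 1, then r[3]=19)
r[5] = 28
r[6] = 38  (first piece 3, then r[3]=19)
r[7] = 41  (first piece 1, then r[6]=38)
r[8] = 47  (first piece 3, then r[5]=28)
r[9] = 57  (first piece 3, then r[6]=38)
r[10] = 60  (first piece 1, then r[9]=57)
Maximum revenue is $60.
Now minimize piece count subject to staying optimal: for each k, pieces[k] = 1 + min over i with p[i]+r[k−i]=r[k] of pieces[k−i].
pieces[7] = 3
pieces[8] = 2
pieces[9] = 3
pieces[10] = 4

4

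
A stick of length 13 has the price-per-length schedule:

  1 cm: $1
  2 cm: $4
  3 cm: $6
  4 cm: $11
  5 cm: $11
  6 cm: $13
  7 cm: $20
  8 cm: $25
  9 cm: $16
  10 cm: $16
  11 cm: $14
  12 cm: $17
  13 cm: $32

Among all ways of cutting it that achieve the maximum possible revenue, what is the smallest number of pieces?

3

Let r[k] be the best obtainable value from length k. For each k, try every first piece i and keep the best of price[i] + r[k−i].
r[1] = 1
r[2] = 4
r[3] = 6
r[4] = 11
r[5] = 12  (first piece 1, then r[4]=11)
r[6] = 15  (first piece 2, then r[4]=11)
r[7] = 20
r[8] = 25
r[9] = 26  (first piece 1, then r[8]=25)
r[10] = 29  (first piece 2, then r[8]=25)
r[11] = 31  (first piece 3, then r[8]=25)
r[12] = 36  (first piece 4, then r[8]=25)
r[13] = 37  (first piece 1, then r[12]=36)
Maximum revenue is $37.
Now minimize piece count subject to staying optimal: for each k, pieces[k] = 1 + min over i with p[i]+r[k−i]=r[k] of pieces[k−i].
pieces[10] = 2
pieces[11] = 2
pieces[12] = 2
pieces[13] = 3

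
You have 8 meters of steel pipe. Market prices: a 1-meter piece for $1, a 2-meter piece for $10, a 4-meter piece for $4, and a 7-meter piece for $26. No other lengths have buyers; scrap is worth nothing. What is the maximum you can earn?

40

Consider every possible first cut. best[k] is the best of p[i]+best[k−i] over all sellable i≤k.
best[1] = 1
best[2] = 10
best[3] = 11  (first piece 1, then best[2]=10)
best[4] = 20  (first piece 2, then best[2]=10)
best[5] = 21  (first piece 1, then best[4]=20)
best[6] = 30  (first piece 2, then best[4]=20)
best[7] = 31  (first piece 1, then best[6]=30)
best[8] = 40  (first piece 2, then best[6]=30)
One optimal cutting: 2 + 2 + 2 + 2 → $40.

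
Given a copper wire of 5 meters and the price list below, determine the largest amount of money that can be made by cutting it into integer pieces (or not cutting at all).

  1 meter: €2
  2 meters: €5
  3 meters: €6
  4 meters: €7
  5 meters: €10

12

Build R[k] bottom-up: R[k] = max over allowed piece i of (p[i] + R[k−i]).
R[1] = 2
R[2] = 5
R[3] = 7  (first piece 1, then R[2]=5)
R[4] = 10  (first piece 2, then R[2]=5)
R[5] = 12  (first piece 1, then R[4]=10)
One optimal cutting: 2 + 2 + 1 → €5 + €5 + €2 = €12.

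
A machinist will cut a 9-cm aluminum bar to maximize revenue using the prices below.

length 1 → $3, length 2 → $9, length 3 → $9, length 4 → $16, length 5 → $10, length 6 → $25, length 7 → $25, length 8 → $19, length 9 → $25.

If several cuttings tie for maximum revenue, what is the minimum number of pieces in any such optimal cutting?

Build r[k] bottom-up: r[k] = max over allowed piece i of (p[i] + r[k−i]).
r[1] = 3
r[2] = max(3+3, 9+0) = 9
r[3] = max(3+9, 9+3, 9+0) = 12
r[4] = max(3+12, 9+9, 9+3, 16+0) = 18
r[5] = max(3+18, 9+12, 9+9, 16+3, 10+0) = 21
r[6] = max(3+21, 9+18, 9+12, 16+9, 10+3, 25+0) = 27
r[7] = max(3+27, 9+21, 9+18, …, 25+3, 25+0) = 30
r[8] = max(3+30, 9+27, 9+21, …, 25+3, 19+0) = 36
r[9] = max(3+36, 9+30, 9+27, …, 19+3, 25+0) = 39
Maximum revenue is $39.
Now minimize piece count subject to staying optimal: for each k, pieces[k] = 1 + min over i with p[i]+r[k−i]=r[k] of pieces[k−i].
pieces[6] = 3
pieces[7] = 4
pieces[8] = 4
pieces[9] = 5

5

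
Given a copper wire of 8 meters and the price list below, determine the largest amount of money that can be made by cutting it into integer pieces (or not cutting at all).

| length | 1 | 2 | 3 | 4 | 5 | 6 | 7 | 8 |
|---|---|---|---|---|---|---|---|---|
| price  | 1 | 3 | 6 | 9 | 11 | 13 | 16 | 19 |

19

Let r[k] be the best obtainable value from length k. For each k, try every first piece i and keep the best of price[i] + r[k−i].
r[1] = 1
r[2] = 3
r[3] = 6
r[4] = 9
r[5] = 11
r[6] = 13
r[7] = 16
r[8] = 19
Best is to sell the whole 8-meter piece uncut for €19.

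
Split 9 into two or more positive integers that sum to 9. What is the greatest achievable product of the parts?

27

Fill m[k] for k=2..9: at each k try every first piece i and multiply by the better of (k−i) uncut or m[k−i].
m[2] = 1·max(1,0) = 1·1 = 1
m[3] = max(1·2, 2·1) = 2
m[4] = max(1·3, 2·2, 3·1) = 4
m[5] = max(1·4, 2·3, 3·2, 4·1) = 6
m[6] = max(1·6, 2·4, 3·3, 4·2, 5·1) = 9
m[7] = max(1·9, 2·6, 3·4, 4·3, 5·2, 6·1) = 12
m[8] = max(1·12, 2·9, 3·6, …, 6·2, 7·1) = 18
m[9] = max(1·18, 2·12, 3·9, …, 7·2, 8·1) = 27
One optimal split: 3 + 3 + 3; product 3·3·3 = 27.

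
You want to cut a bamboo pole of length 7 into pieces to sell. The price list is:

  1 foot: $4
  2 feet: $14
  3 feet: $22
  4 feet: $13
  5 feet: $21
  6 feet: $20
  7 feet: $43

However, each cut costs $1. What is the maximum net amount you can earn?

Consider every possible first cut. v[k] is the best of p[i]+v[k−i] over all sellable i≤k, charging 1 whenever i<k.
v[1] = 4
v[2] = 14
v[3] = 22
v[4] = 27  (first piece 2, then v[2]=14)
v[5] = 35  (first piece 2, then v[3]=22)
v[6] = 43  (first piece 3, then v[3]=22)
v[7] = 48  (first piece 2, then v[5]=35)
One optimal plan: pieces 3 + 2 + 2 (2 cuts) → $50 − $2 = $48.

48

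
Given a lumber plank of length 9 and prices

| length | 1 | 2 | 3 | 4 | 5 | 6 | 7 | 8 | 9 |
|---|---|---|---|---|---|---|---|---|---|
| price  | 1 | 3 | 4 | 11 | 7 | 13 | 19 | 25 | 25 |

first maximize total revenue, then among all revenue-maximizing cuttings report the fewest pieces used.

Consider every possible first cut. r[k] is the best of p[i]+r[k−i] over all sellable i≤k.
r[1] = 1
r[2] = 3
r[3] = 4  (first piece 1, then r[2]=3)
r[4] = 11
r[5] = 12  (first piece 1, then r[4]=11)
r[6] = 14  (first piece 2, then r[4]=11)
r[7] = 19
r[8] = 25
r[9] = 26  (first piece 1, then r[8]=25)
Maximum revenue is $26.
Now minimize piece count subject to staying optimal: for each k, pieces[k] = 1 + min over i with p[i]+r[k−i]=r[k] of pieces[k−i].
pieces[6] = 2
pieces[7] = 1
pieces[8] = 1
pieces[9] = 2

2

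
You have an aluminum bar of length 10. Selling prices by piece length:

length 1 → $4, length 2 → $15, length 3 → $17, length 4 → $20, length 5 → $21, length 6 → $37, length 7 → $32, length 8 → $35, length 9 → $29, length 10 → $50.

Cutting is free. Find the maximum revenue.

Let R[k] be the best obtainable value from length k. For each k, try every first piece i and keep the best of price[i] + R[k−i].
R[1] = 4
R[2] = 15
R[3] = 19  (first piece 1, then R[2]=15)
R[4] = 30  (first piece 2, then R[2]=15)
R[5] = 34  (first piece 1, then R[4]=30)
R[6] = 45  (first piece 2, then R[4]=30)
R[7] = 49  (first piece 1, then R[6]=45)
R[8] = 60  (first piece 2, then R[6]=45)
R[9] = 64  (first piece 1, then R[8]=60)
R[10] = 75  (first piece 2, then R[8]=60)
One optimal cutting: 2 + 2 + 2 + 2 + 2 → $15 + $15 + $15 + $15 + $15 = $75.

75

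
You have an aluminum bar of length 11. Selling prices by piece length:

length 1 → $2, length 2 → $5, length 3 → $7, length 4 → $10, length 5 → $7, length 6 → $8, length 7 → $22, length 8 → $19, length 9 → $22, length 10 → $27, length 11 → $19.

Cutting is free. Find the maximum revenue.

Build R[k] bottom-up: R[k] = max over allowed piece i of (p[i] + R[k−i]).
R[1] = 2
R[2] = max(2+2, 5+0) = 5
R[3] = max(2+5, 5+2, 7+0) = 7
R[4] = max(2+7, 5+5, 7+2, 10+0) = 10
R[5] = max(2+10, 5+7, 7+5, 10+2, 7+0) = 12
R[6] = max(2+12, 5+10, 7+7, 10+5, 7+2, 8+0) = 15
R[7] = max(2+15, 5+12, 7+10, …, 8+2, 22+0) = 22
R[8] = max(2+22, 5+15, 7+12, …, 22+2, 19+0) = 24
R[9] = max(2+24, 5+22, 7+15, …, 19+2, 22+0) = 27
R[10] = max(2+27, 5+24, 7+22, …, 22+2, 27+0) = 29
R[11] = max(2+29, 5+27, 7+24, …, 27+2, 19+0) = 32
One optimal cutting: 7 + 2 + 2 → $22 + $5 + $5 = $32.

32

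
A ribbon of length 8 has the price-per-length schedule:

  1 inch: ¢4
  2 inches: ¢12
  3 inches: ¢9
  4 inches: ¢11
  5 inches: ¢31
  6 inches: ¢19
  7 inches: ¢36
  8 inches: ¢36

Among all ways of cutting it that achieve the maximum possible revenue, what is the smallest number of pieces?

Consider every possible first cut. r[k] is the best of p[i]+r[k−i] over all sellable i≤k.
r[1] = 4
r[2] = max(4+4, 12+0) = 12
r[3] = max(4+12, 12+4, 9+0) = 16
r[4] = max(4+16, 12+12, 9+4, 11+0) = 24
r[5] = max(4+24, 12+16, 9+12, 11+4, 31+0) = 31
r[6] = max(4+31, 12+24, 9+16, 11+12, 31+4, 19+0) = 36
r[7] = max(4+36, 12+31, 9+24, …, 19+4, 36+0) = 43
r[8] = max(4+43, 12+36, 9+31, …, 36+4, 36+0) = 48
Maximum revenue is ¢48.
Now minimize piece count subject to staying optimal: for each k, pieces[k] = 1 + min over i with p[i]+r[k−i]=r[k] of pieces[k−i].
pieces[5] = 1
pieces[6] = 3
pieces[7] = 2
pieces[8] = 4

4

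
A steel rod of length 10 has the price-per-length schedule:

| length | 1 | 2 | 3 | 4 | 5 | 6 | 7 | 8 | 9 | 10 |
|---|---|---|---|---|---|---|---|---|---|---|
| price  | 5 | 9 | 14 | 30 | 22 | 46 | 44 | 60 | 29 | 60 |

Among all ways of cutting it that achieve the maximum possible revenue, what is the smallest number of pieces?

2

Build r[k] bottom-up: r[k] = max over allowed piece i of (p[i] + r[k−i]).
r[1] = 5
r[2] = 10  (first piece 1, then r[1]=5)
r[3] = 15  (first piece 1, then r[2]=10)
r[4] = 30
r[5] = 35  (first piece 1, then r[4]=30)
r[6] = 46
r[7] = 51  (first piece 1, then r[6]=46)
r[8] = 60  (first piece 4, then r[4]=30)
r[9] = 65  (first piece 1, then r[8]=60)
r[10] = 76  (first piece 4, then r[6]=46)
Maximum revenue is $76.
Now minimize piece count subject to staying optimal: for each k, pieces[k] = 1 + min over i with p[i]+r[k−i]=r[k] of pieces[k−i].
pieces[7] = 2
pieces[8] = 1
pieces[9] = 2
pieces[10] = 2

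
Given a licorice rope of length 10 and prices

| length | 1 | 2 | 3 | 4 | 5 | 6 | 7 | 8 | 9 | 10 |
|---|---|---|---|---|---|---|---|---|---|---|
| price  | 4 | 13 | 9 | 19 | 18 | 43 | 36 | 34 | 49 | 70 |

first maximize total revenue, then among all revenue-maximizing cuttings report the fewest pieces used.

Build r[k] bottom-up: r[k] = max over allowed piece i of (p[i] + r[k−i]).
r[1] = 4
r[2] = max(4+4, 13+0) = 13
r[3] = max(4+13, 13+4, 9+0) = 17
r[4] = max(4+17, 13+13, 9+4, 19+0) = 26
r[5] = max(4+26, 13+17, 9+13, 19+4, 18+0) = 30
r[6] = max(4+30, 13+26, 9+17, 19+13, 18+4, 43+0) = 43
r[7] = max(4+43, 13+30, 9+26, …, 43+4, 36+0) = 47
r[8] = max(4+47, 13+43, 9+30, …, 36+4, 34+0) = 56
r[9] = max(4+56, 13+47, 9+43, …, 34+4, 49+0) = 60
r[10] = max(4+60, 13+56, 9+47, …, 49+4, 70+0) = 70
Maximum revenue is ¢70.
Now minimize piece count subject to staying optimal: for each k, pieces[k] = 1 + min over i with p[i]+r[k−i]=r[k] of pieces[k−i].
pieces[7] = 2
pieces[8] = 2
pieces[9] = 3
pieces[10] = 1

1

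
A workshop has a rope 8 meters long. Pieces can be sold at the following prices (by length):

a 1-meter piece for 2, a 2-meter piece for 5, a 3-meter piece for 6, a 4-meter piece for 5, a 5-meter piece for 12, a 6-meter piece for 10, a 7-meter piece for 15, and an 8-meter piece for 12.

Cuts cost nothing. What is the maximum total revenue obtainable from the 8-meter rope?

Consider every possible first cut. R[k] is the best of p[i]+R[k−i] over all sellable i≤k.
R[1] = 2
R[2] = max(2+2, 5+0) = 5
R[3] = max(2+5, 5+2, 6+0) = 7
R[4] = max(2+7, 5+5, 6+2, 5+0) = 10
R[5] = max(2+10, 5+7, 6+5, 5+2, 12+0) = 12
R[6] = max(2+12, 5+10, 6+7, 5+5, 12+2, 10+0) = 15
R[7] = max(2+15, 5+12, 6+10, …, 10+2, 15+0) = 17
R[8] = max(2+17, 5+15, 6+12, …, 15+2, 12+0) = 20
One optimal cutting: 2 + 2 + 2 + 2 → 5 + 5 + 5 + 5 = 20.

20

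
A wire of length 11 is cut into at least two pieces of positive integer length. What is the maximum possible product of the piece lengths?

Fill prod[k] for k=2..11: at each k try every first piece i and multiply by the better of (k−i) uncut or prod[k−i].
Small cases: prod[2]=1, prod[3]=2, prod[4]=4, prod[5]=6, prod[6]=9.
prod[7] = max(1·9, 2·6, 3·4, 4·3, 5·2, 6·1) = 12
prod[8] = max(1·12, 2·9, 3·6, …, 6·2, 7·1) = 18
prod[9] = max(1·18, 2·12, 3·9, …, 7·2, 8·1) = 27
prod[10] = max(1·27, 2·18, 3·12, …, 8·2, 9·1) = 36
prod[11] = max(1·36, 2·27, 3·18, …, 9·2, 10·1) = 54
One optimal split: 3 + 3 + 3 + 2; product 3·3·3·2 = 54.

54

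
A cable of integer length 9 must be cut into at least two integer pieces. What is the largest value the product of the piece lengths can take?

Define m[k] = max over 1≤i<k of i · max(k−i, m[k−i]); the inner max lets the remainder stay uncut if that's better.
Small cases: m[2]=1, m[3]=2, m[4]=4.
m[5] = 2×max(3,2) = 2×3 = 6
m[6] = 3×max(3,2) = 3×3 = 9
m[7] = 2×max(5,6) = 2×6 = 12
m[8] = 2×max(6,9) = 2×9 = 18
m[9] = 3×max(6,9) = 3×9 = 27
One optimal split: 3 + 3 + 3; product 3×3×3 = 27.

27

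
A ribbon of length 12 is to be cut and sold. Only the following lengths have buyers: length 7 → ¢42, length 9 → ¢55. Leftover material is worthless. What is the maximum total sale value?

55

Build r[k] bottom-up: r[k] = max over allowed piece i of (p[i] + r[k−i]).
r[1] = 0
r[2] = 0
r[3] = 0
r[4] = 0
r[5] = 0
r[6] = 0
r[7] = 42
r[8] = 42
r[9] = max(42+0, 55+0) = 55
r[10] = max(42+0, 55+0) = 55
r[11] = max(42+0, 55+0) = 55
r[12] = max(42+0, 55+0) = 55
One optimal cutting: pieces 9 with 3 inches of scrap → ¢55.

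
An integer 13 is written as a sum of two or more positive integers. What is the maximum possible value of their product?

Define f[k] = max over 1≤i<k of i · max(k−i, f[k−i]); the inner max lets the remainder stay uncut if that's better.
f[2] = 1·max(1,0) = 1·1 = 1
f[3] = 1·max(2,1) = 1·2 = 2
f[4] = 2·max(2,1) = 2·2 = 4
f[5] = 2·max(3,2) = 2·3 = 6
f[6] = 3·max(3,2) = 3·3 = 9
f[7] = 2·max(5,6) = 2·6 = 12
f[8] = 2·max(6,9) = 2·9 = 18
f[9] = 3·max(6,9) = 3·9 = 27
f[10] = 2·max(8,18) = 2·18 = 36
f[11] = 2·max(9,27) = 2·27 = 54
f[12] = 3·max(9,27) = 3·27 = 81
f[13] = 2·max(11,54) = 2·54 = 108
One optimal split: 3 + 3 + 3 + 2 + 2; product 3·3·3·2·2 = 108.

108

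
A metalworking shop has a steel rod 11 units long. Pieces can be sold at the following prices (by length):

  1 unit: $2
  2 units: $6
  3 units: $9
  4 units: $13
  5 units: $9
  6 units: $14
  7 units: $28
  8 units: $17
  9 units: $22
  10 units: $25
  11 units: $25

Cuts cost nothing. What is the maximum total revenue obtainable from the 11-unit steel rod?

41

Build best[k] bottom-up: best[k] = max over allowed piece i of (p[i] + best[k−i]).
best[1] = 2
best[2] = 6
best[3] = 9
best[4] = 13
best[5] = 15  (first piece 1, then best[4]=13)
best[6] = 19  (first piece 2, then best[4]=13)
best[7] = 28
best[8] = 30  (first piece 1, then best[7]=28)
best[9] = 34  (first piece 2, then best[7]=28)
best[10] = 37  (first piece 3, then best[7]=28)
best[11] = 41  (first piece 4, then best[7]=28)
One optimal cutting: 7 + 4 → $28 + $13 = $41.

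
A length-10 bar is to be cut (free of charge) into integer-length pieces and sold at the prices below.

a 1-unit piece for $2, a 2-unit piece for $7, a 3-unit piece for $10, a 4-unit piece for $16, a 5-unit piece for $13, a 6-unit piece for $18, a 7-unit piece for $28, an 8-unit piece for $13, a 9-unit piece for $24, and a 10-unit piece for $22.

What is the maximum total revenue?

Build R[k] bottom-up: R[k] = max over allowed piece i of (p[i] + R[k−i]).
R[1] = 2
R[2] = 7
R[3] = 10
R[4] = 16
R[5] = 18  (first piece 1, then R[4]=16)
R[6] = 23  (first piece 2, then R[4]=16)
R[7] = 28
R[8] = 32  (first piece 4, then R[4]=16)
R[9] = 35  (first piece 2, then R[7]=28)
R[10] = 39  (first piece 2, then R[8]=32)
One optimal cutting: 4 + 4 + 2 → $16 + $16 + $7 = $39.

39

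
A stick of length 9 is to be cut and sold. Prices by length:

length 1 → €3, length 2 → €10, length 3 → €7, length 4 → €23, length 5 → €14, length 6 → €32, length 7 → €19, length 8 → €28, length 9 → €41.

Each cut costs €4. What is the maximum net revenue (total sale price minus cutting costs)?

41

Build r[k] bottom-up: r[k] = max over allowed piece i of (p[i] + r[k−i]) − 4 per cut.
r[1] = 3
r[2] = max(3+3-4, 10+0) = 10
r[3] = max(3+10-4, 10+3-4, 7+0) = 9
r[4] = max(3+9-4, 10+10-4, 7+3-4, 23+0) = 23
r[5] = max(3+23-4, 10+9-4, 7+10-4, 23+3-4, 14+0) = 22
r[6] = max(3+22-4, 10+23-4, 7+9-4, 23+10-4, 14+3-4, 32+0) = 32
r[7] = max(3+32-4, 10+22-4, 7+23-4, …, 32+3-4, 19+0) = 31
r[8] = max(3+31-4, 10+32-4, 7+22-4, …, 19+3-4, 28+0) = 42
r[9] = max(3+42-4, 10+31-4, 7+32-4, …, 28+3-4, 41+0) = 41
One optimal plan: pieces 4 + 4 + 1 (2 cuts) → €49 − €8 = €41.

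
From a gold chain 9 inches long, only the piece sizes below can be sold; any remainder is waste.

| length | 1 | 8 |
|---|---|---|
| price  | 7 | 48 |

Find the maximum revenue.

63

Build best[k] bottom-up: best[k] = max over allowed piece i of (p[i] + best[k−i]).
best[1] = 7
best[2] = 14  (first piece 1, then best[1]=7)
best[3] = 21  (first piece 1, then best[2]=14)
best[4] = 28  (first piece 1, then best[3]=21)
best[5] = 35  (first piece 1, then best[4]=28)
best[6] = 42  (first piece 1, then best[5]=35)
best[7] = 49  (first piece 1, then best[6]=42)
best[8] = max(7+49, 48+0) = 56
best[9] = max(7+56, 48+7) = 63
One optimal cutting: 1 + 1 + 1 + 1 + 1 + 1 + 1 + 1 + 1 → $63.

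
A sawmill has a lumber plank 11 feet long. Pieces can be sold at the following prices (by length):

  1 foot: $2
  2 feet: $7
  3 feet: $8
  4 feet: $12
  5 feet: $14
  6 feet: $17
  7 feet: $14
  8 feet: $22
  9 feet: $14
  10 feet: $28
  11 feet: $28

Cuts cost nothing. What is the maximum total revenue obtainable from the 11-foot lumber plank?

37

Build R[k] bottom-up: R[k] = max over allowed piece i of (p[i] + R[k−i]).
R[1] = 2
R[2] = max(2+2, 7+0) = 7
R[3] = max(2+7, 7+2, 8+0) = 9
R[4] = max(2+9, 7+7, 8+2, 12+0) = 14
R[5] = max(2+14, 7+9, 8+7, 12+2, 14+0) = 16
R[6] = max(2+16, 7+14, 8+9, 12+7, 14+2, 17+0) = 21
R[7] = max(2+21, 7+16, 8+14, …, 17+2, 14+0) = 23
R[8] = max(2+23, 7+21, 8+16, …, 14+2, 22+0) = 28
R[9] = max(2+28, 7+23, 8+21, …, 22+2, 14+0) = 30
R[10] = max(2+30, 7+28, 8+23, …, 14+2, 28+0) = 35
R[11] = max(2+35, 7+30, 8+28, …, 28+2, 28+0) = 37
One optimal cutting: 2 + 2 + 2 + 2 + 2 + 1 → $7 + $7 + $7 + $7 + $7 + $2 = $37.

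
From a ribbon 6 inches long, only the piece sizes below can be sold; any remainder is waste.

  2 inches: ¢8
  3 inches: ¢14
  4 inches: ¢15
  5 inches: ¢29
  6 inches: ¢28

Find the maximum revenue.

Let r[k] be the best obtainable value from length k. For each k, try every first piece i and keep the best of price[i] + r[k−i].
r[1] = 0
r[2] = 8
r[3] = 14
r[4] = 16  (first piece 2, then r[2]=8)
r[5] = 29
r[6] = 29
One optimal cutting: pieces 5 with 1 inch of scrap → ¢29.

29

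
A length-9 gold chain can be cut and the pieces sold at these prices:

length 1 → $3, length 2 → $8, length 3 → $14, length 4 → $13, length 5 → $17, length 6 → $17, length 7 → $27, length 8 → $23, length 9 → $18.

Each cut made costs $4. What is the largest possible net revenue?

Consider every possible first cut. r[k] is the best of p[i]+r[k−i] over all sellable i≤k, charging 4 whenever i<k.
r[1] = 3
r[2] = 8
r[3] = 14
r[4] = 13  (first piece 1, then r[3]=14)
r[5] = 18  (first piece 2, then r[3]=14)
r[6] = 24  (first piece 3, then r[3]=14)
r[7] = 27
r[8] = 28  (first piece 2, then r[6]=24)
r[9] = 34  (first piece 3, then r[6]=24)
One optimal plan: pieces 3 + 3 + 3 (2 cuts) → $42 − $8 = $34.

34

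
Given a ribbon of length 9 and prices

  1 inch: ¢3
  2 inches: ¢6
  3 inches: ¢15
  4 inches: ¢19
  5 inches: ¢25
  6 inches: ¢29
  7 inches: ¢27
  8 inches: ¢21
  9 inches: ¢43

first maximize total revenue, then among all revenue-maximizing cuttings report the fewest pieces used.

Let r[k] be the best obtainable value from length k. For each k, try every first piece i and keep the best of price[i] + r[k−i].
r[1] = 3
r[2] = 6  (first piece 1, then r[1]=3)
r[3] = 15
r[4] = 19
r[5] = 25
r[6] = 30  (first piece 3, then r[3]=15)
r[7] = 34  (first piece 3, then r[4]=19)
r[8] = 40  (first piece 3, then r[5]=25)
r[9] = 45  (first piece 3, then r[6]=30)
Maximum revenue is ¢45.
Now minimize piece count subject to staying optimal: for each k, pieces[k] = 1 + min over i with p[i]+r[k−i]=r[k] of pieces[k−i].
pieces[6] = 2
pieces[7] = 2
pieces[8] = 2
pieces[9] = 3

3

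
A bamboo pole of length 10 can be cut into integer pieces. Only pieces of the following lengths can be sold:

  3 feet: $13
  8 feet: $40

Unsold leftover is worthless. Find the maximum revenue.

40

Consider every possible first cut. f[k] is the best of p[i]+f[k−i] over all sellable i≤k.
f[1] = 0
f[2] = 0
f[3] = 13
f[4] = 13
f[5] = 13
f[6] = 26  (first piece 3, then f[3]=13)
f[7] = 26
f[8] = 40
f[9] = 40
f[10] = 40
One optimal cutting: pieces 8 with 2 feet of scrap → $40.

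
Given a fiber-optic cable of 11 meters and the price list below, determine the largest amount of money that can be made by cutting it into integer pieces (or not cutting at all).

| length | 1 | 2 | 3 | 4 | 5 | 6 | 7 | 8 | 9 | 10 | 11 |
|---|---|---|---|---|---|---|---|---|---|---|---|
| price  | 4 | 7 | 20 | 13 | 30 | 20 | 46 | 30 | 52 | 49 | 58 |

70

Let R[k] be the best obtainable value from length k. For each k, try every first piece i and keep the best of price[i] + R[k−i].
R[1] = 4
R[2] = 8  (first piece 1, then R[1]=4)
R[3] = 20
R[4] = 24  (first piece 1, then R[3]=20)
R[5] = 30
R[6] = 40  (first piece 3, then R[3]=20)
R[7] = 46
R[8] = 50  (first piece 1, then R[7]=46)
R[9] = 60  (first piece 3, then R[6]=40)
R[10] = 66  (first piece 3, then R[7]=46)
R[11] = 70  (first piece 1, then R[10]=66)
One optimal cutting: 7 + 3 + 1 → $46 + $20 + $4 = $70.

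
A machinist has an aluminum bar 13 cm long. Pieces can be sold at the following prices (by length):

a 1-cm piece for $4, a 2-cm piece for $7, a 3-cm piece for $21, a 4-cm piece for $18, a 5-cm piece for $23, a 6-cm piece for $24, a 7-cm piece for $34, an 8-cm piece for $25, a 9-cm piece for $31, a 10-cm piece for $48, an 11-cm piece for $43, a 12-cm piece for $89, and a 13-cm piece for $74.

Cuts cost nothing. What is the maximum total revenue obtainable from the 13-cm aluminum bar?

Consider every possible first cut. r[k] is the best of p[i]+r[k−i] over all sellable i≤k.
r[1] = 4
r[2] = max(4+4, 7+0) = 8
r[3] = max(4+8, 7+4, 21+0) = 21
r[4] = max(4+21, 7+8, 21+4, 18+0) = 25
r[5] = max(4+25, 7+21, 21+8, 18+4, 23+0) = 29
r[6] = max(4+29, 7+25, 21+21, 18+8, 23+4, 24+0) = 42
r[7] = max(4+42, 7+29, 21+25, …, 24+4, 34+0) = 46
r[8] = max(4+46, 7+42, 21+29, …, 34+4, 25+0) = 50
r[9] = max(4+50, 7+46, 21+42, …, 25+4, 31+0) = 63
r[10] = max(4+63, 7+50, 21+46, …, 31+4, 48+0) = 67
r[11] = max(4+67, 7+63, 21+50, …, 48+4, 43+0) = 71
r[12] = max(4+71, 7+67, 21+63, …, 43+4, 89+0) = 89
r[13] = max(4+89, 7+71, 21+67, …, 89+4, 74+0) = 93
One optimal cutting: 12 + 1 → $89 + $4 = $93.

93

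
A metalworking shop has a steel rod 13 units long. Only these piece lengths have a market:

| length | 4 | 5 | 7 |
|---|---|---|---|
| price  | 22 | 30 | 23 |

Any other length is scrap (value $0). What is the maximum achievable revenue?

74

Let best[k] be the best obtainable value from length k. For each k, try every first piece i and keep the best of price[i] + best[k−i].
best[1] = 0
best[2] = 0
best[3] = 0
best[4] = 22
best[5] = max(22+0, 30+0) = 30
best[6] = max(22+0, 30+0) = 30
best[7] = max(22+0, 30+0, 23+0) = 30
best[8] = max(22+22, 30+0, 23+0) = 44
best[9] = max(22+30, 30+22, 23+0) = 52
best[10] = max(22+30, 30+30, 23+0) = 60
best[11] = max(22+30, 30+30, 23+22) = 60
best[12] = max(22+44, 30+30, 23+30) = 66
best[13] = max(22+52, 30+44, 23+30) = 74
One optimal cutting: 5 + 4 + 4 → $74.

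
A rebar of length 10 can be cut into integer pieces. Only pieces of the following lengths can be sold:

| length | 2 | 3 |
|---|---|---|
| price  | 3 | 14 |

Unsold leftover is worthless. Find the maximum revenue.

42

Consider every possible first cut. best[k] is the best of p[i]+best[k−i] over all sellable i≤k.
best[1] = 0
best[2] = 3
best[3] = max(3+0, 14+0) = 14
best[4] = max(3+3, 14+0) = 14
best[5] = max(3+14, 14+3) = 17
best[6] = max(3+14, 14+14) = 28
best[7] = max(3+17, 14+14) = 28
best[8] = max(3+28, 14+17) = 31
best[9] = max(3+28, 14+28) = 42
best[10] = max(3+31, 14+28) = 42
One optimal cutting: pieces 3 + 3 + 3 with 1 meter of scrap → ₹42.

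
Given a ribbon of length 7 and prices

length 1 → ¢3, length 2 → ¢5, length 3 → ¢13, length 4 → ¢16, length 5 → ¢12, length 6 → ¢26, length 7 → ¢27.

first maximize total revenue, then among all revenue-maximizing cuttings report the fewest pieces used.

Consider every possible first cut. r[k] is the best of p[i]+r[k−i] over all sellable i≤k.
r[1] = 3
r[2] = max(3+3, 5+0) = 6
r[3] = max(3+6, 5+3, 13+0) = 13
r[4] = max(3+13, 5+6, 13+3, 16+0) = 16
r[5] = max(3+16, 5+13, 13+6, 16+3, 12+0) = 19
r[6] = max(3+19, 5+16, 13+13, 16+6, 12+3, 26+0) = 26
r[7] = max(3+26, 5+19, 13+16, …, 26+3, 27+0) = 29
Maximum revenue is ¢29.
Now minimize piece count subject to staying optimal: for each k, pieces[k] = 1 + min over i with p[i]+r[k−i]=r[k] of pieces[k−i].
pieces[4] = 1
pieces[5] = 2
pieces[6] = 1
pieces[7] = 2

2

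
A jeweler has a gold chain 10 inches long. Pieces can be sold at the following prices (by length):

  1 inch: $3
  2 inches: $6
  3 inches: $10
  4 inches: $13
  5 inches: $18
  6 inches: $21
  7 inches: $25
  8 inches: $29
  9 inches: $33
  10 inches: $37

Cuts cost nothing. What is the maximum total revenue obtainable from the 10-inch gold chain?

37

Build R[k] bottom-up: R[k] = max over allowed piece i of (p[i] + R[k−i]).
R[1] = 3
R[2] = max(3+3, 6+0) = 6
R[3] = max(3+6, 6+3, 10+0) = 10
R[4] = max(3+10, 6+6, 10+3, 13+0) = 13
R[5] = max(3+13, 6+10, 10+6, 13+3, 18+0) = 18
R[6] = max(3+18, 6+13, 10+10, 13+6, 18+3, 21+0) = 21
R[7] = max(3+21, 6+18, 10+13, …, 21+3, 25+0) = 25
R[8] = max(3+25, 6+21, 10+18, …, 25+3, 29+0) = 29
R[9] = max(3+29, 6+25, 10+21, …, 29+3, 33+0) = 33
R[10] = max(3+33, 6+29, 10+25, …, 33+3, 37+0) = 37
Best is to sell the whole 10-inch piece uncut for $37.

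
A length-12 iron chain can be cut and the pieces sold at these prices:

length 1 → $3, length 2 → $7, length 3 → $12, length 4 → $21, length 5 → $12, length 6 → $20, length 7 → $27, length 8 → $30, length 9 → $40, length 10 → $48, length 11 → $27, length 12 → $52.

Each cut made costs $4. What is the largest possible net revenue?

Let v[k] be the best obtainable value from length k. For each k, try every first piece i and keep the best of price[i] + v[k−i] minus the 4 cut fee when i<k.
v[1] = 3
v[2] = max(3+3-4, 7+0) = 7
v[3] = max(3+7-4, 7+3-4, 12+0) = 12
v[4] = max(3+12-4, 7+7-4, 12+3-4, 21+0) = 21
v[5] = max(3+21-4, 7+12-4, 12+7-4, 21+3-4, 12+0) = 20
v[6] = max(3+20-4, 7+21-4, 12+12-4, 21+7-4, 12+3-4, 20+0) = 24
v[7] = max(3+24-4, 7+20-4, 12+21-4, …, 20+3-4, 27+0) = 29
v[8] = max(3+29-4, 7+24-4, 12+20-4, …, 27+3-4, 30+0) = 38
v[9] = max(3+38-4, 7+29-4, 12+24-4, …, 30+3-4, 40+0) = 40
v[10] = max(3+40-4, 7+38-4, 12+29-4, …, 40+3-4, 48+0) = 48
v[11] = max(3+48-4, 7+40-4, 12+38-4, …, 48+3-4, 27+0) = 47
v[12] = max(3+47-4, 7+48-4, 12+40-4, …, 27+3-4, 52+0) = 55
One optimal plan: pieces 4 + 4 + 4 (2 cuts) → $63 − $8 = $55.

55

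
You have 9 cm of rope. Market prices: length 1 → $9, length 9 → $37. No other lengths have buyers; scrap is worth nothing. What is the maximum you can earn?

Let best[k] be the best obtainable value from length k. For each k, try every first piece i and keep the best of price[i] + best[k−i].
best[1] = 9
best[2] = 18  (first piece 1, then best[1]=9)
best[3] = 27  (first piece 1, then best[2]=18)
best[4] = 36  (first piece 1, then best[3]=27)
best[5] = 45  (first piece 1, then best[4]=36)
best[6] = 54  (first piece 1, then best[5]=45)
best[7] = 63  (first piece 1, then best[6]=54)
best[8] = 72  (first piece 1, then best[7]=63)
best[9] = max(9+72, 37+0) = 81
One optimal cutting: 1 + 1 + 1 + 1 + 1 + 1 + 1 + 1 + 1 → $81.

81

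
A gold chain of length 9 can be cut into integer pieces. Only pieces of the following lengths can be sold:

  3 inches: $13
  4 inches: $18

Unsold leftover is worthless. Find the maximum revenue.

39

Build best[k] bottom-up: best[k] = max over allowed piece i of (p[i] + best[k−i]).
best[1] = 0
best[2] = 0
best[3] = 13
best[4] = max(13+0, 18+0) = 18
best[5] = max(13+0, 18+0) = 18
best[6] = max(13+13, 18+0) = 26
best[7] = max(13+18, 18+13) = 31
best[8] = max(13+18, 18+18) = 36
best[9] = max(13+26, 18+18) = 39
One optimal cutting: 3 + 3 + 3 → $39.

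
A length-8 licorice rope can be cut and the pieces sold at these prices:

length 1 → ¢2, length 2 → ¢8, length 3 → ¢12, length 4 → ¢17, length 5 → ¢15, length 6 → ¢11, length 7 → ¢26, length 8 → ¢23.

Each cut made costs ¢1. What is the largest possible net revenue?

33

Build net[k] bottom-up: net[k] = max over allowed piece i of (p[i] + net[k−i]) − 1 per cut.
net[1] = 2
net[2] = max(2+2-1, 8+0) = 8
net[3] = max(2+8-1, 8+2-1, 12+0) = 12
net[4] = max(2+12-1, 8+8-1, 12+2-1, 17+0) = 17
net[5] = max(2+17-1, 8+12-1, 12+8-1, 17+2-1, 15+0) = 19
net[6] = max(2+19-1, 8+17-1, 12+12-1, 17+8-1, 15+2-1, 11+0) = 24
net[7] = max(2+24-1, 8+19-1, 12+17-1, …, 11+2-1, 26+0) = 28
net[8] = max(2+28-1, 8+24-1, 12+19-1, …, 26+2-1, 23+0) = 33
One optimal plan: pieces 4 + 4 (1 cut) → ¢34 − ¢1 = ¢33.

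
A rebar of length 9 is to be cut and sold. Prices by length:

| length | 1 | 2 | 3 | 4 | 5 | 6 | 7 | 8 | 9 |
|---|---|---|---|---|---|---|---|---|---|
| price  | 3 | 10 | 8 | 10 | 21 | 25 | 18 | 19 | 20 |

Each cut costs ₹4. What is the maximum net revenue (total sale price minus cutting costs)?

33

Build net[k] bottom-up: net[k] = max over allowed piece i of (p[i] + net[k−i]) − 4 per cut.
net[1] = 3
net[2] = max(3+3-4, 10+0) = 10
net[3] = max(3+10-4, 10+3-4, 8+0) = 9
net[4] = max(3+9-4, 10+10-4, 8+3-4, 10+0) = 16
net[5] = max(3+16-4, 10+9-4, 8+10-4, 10+3-4, 21+0) = 21
net[6] = max(3+21-4, 10+16-4, 8+9-4, 10+10-4, 21+3-4, 25+0) = 25
net[7] = max(3+25-4, 10+21-4, 8+16-4, …, 25+3-4, 18+0) = 27
net[8] = max(3+27-4, 10+25-4, 8+21-4, …, 18+3-4, 19+0) = 31
net[9] = max(3+31-4, 10+27-4, 8+25-4, …, 19+3-4, 20+0) = 33
One optimal plan: pieces 5 + 2 + 2 (2 cuts) → ₹41 − ₹8 = ₹33.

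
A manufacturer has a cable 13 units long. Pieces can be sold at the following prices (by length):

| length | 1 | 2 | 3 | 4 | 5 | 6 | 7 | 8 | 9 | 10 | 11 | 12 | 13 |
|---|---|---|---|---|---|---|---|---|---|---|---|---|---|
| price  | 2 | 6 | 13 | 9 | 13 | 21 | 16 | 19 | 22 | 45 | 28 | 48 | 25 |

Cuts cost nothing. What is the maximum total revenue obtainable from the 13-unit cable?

58

Consider every possible first cut. R[k] is the best of p[i]+R[k−i] over all sellable i≤k.
R[1] = 2
R[2] = max(2+2, 6+0) = 6
R[3] = max(2+6, 6+2, 13+0) = 13
R[4] = max(2+13, 6+6, 13+2, 9+0) = 15
R[5] = max(2+15, 6+13, 13+6, 9+2, 13+0) = 19
R[6] = max(2+19, 6+15, 13+13, 9+6, 13+2, 21+0) = 26
R[7] = max(2+26, 6+19, 13+15, …, 21+2, 16+0) = 28
R[8] = max(2+28, 6+26, 13+19, …, 16+2, 19+0) = 32
R[9] = max(2+32, 6+28, 13+26, …, 19+2, 22+0) = 39
R[10] = max(2+39, 6+32, 13+28, …, 22+2, 45+0) = 45
R[11] = max(2+45, 6+39, 13+32, …, 45+2, 28+0) = 47
R[12] = max(2+47, 6+45, 13+39, …, 28+2, 48+0) = 52
R[13] = max(2+52, 6+47, 13+45, …, 48+2, 25+0) = 58
One optimal cutting: 10 + 3 → $45 + $13 = $58.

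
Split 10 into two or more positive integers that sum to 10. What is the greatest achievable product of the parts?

36

Define m[k] = max over 1≤i<k of i · max(k−i, m[k−i]); the inner max lets the remainder stay uncut if that's better.
m[2] = 1×max(1,0) = 1×1 = 1
m[3] = max(1×2, 2×1) = 2
m[4] = max(1×3, 2×2, 3×1) = 4
m[5] = max(1×4, 2×3, 3×2, 4×1) = 6
m[6] = max(1×6, 2×4, 3×3, 4×2, 5×1) = 9
m[7] = max(1×9, 2×6, 3×4, 4×3, 5×2, 6×1) = 12
m[8] = max(1×12, 2×9, 3×6, …, 6×2, 7×1) = 18
m[9] = max(1×18, 2×12, 3×9, …, 7×2, 8×1) = 27
m[10] = max(1×27, 2×18, 3×12, …, 8×2, 9×1) = 36
One optimal split: 3 + 3 + 2 + 2; product 3×3×2×2 = 36.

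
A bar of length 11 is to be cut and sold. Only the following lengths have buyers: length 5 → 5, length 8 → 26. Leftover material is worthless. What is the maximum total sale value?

26

Consider every possible first cut. r[k] is the best of p[i]+r[k−i] over all sellable i≤k.
r[1] = 0
r[2] = 0
r[3] = 0
r[4] = 0
r[5] = 5
r[6] = 5
r[7] = 5
r[8] = max(5+0, 26+0) = 26
r[9] = max(5+0, 26+0) = 26
r[10] = max(5+5, 26+0) = 26
r[11] = max(5+5, 26+0) = 26
One optimal cutting: pieces 8 with 3 cm of scrap → 26.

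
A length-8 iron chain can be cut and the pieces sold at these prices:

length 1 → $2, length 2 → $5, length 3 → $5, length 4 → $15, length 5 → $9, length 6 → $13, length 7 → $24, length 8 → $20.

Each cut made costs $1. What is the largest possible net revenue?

29

Build v[k] bottom-up: v[k] = max over allowed piece i of (p[i] + v[k−i]) − 1 per cut.
v[1] = 2
v[2] = max(2+2-1, 5+0) = 5
v[3] = max(2+5-1, 5+2-1, 5+0) = 6
v[4] = max(2+6-1, 5+5-1, 5+2-1, 15+0) = 15
v[5] = max(2+15-1, 5+6-1, 5+5-1, 15+2-1, 9+0) = 16
v[6] = max(2+16-1, 5+15-1, 5+6-1, 15+5-1, 9+2-1, 13+0) = 19
v[7] = max(2+19-1, 5+16-1, 5+15-1, …, 13+2-1, 24+0) = 24
v[8] = max(2+24-1, 5+19-1, 5+16-1, …, 24+2-1, 20+0) = 29
One optimal plan: pieces 4 + 4 (1 cut) → $30 − $1 = $29.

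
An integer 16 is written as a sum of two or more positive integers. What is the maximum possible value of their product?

324

Let g[k] be the best product for length k (with at least one cut). For each first piece i, the rest contributes max(k−i, g[k−i]).
g[2] = 1·max(1,0) = 1·1 = 1
g[3] = max(1·2, 2·1) = 2
g[4] = max(1·3, 2·2, 3·1) = 4
g[5] = max(1·4, 2·3, 3·2, 4·1) = 6
g[6] = max(1·6, 2·4, 3·3, 4·2, 5·1) = 9
g[7] = max(1·9, 2·6, 3·4, 4·3, 5·2, 6·1) = 12
g[8] = max(1·12, 2·9, 3·6, …, 6·2, 7·1) = 18
g[9] = max(1·18, 2·12, 3·9, …, 7·2, 8·1) = 27
g[10] = max(1·27, 2·18, 3·12, …, 8·2, 9·1) = 36
g[11] = max(1·36, 2·27, 3·18, …, 9·2, 10·1) = 54
g[12] = max(1·54, 2·36, 3·27, …, 10·2, 11·1) = 81
g[13] = max(1·81, 2·54, 3·36, …, 11·2, 12·1) = 108
g[14] = max(1·108, 2·81, 3·54, …, 12·2, 13·1) = 162
g[15] = max(1·162, 2·108, 3·81, …, 13·2, 14·1) = 243
g[16] = max(1·243, 2·162, 3·108, …, 14·2, 15·1) = 324
One optimal split: 3 + 3 + 3 + 3 + 2 + 2; product 3·3·3·3·2·2 = 324.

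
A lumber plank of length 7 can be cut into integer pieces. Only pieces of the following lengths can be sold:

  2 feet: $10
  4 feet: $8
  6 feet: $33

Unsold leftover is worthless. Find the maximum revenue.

33

Consider every possible first cut. best[k] is the best of p[i]+best[k−i] over all sellable i≤k.
best[1] = 0
best[2] = 10
best[3] = 10
best[4] = 20  (first piece 2, then best[2]=10)
best[5] = 20
best[6] = 33
best[7] = 33
One optimal cutting: pieces 6 with 1 foot of scrap → $33.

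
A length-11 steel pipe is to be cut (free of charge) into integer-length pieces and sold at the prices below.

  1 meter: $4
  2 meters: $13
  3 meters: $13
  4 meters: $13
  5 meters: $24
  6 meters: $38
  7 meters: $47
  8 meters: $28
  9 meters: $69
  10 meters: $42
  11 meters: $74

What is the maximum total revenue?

Build r[k] bottom-up: r[k] = max over allowed piece i of (p[i] + r[k−i]).
r[1] = 4
r[2] = 13
r[3] = 17  (first piece 1, then r[2]=13)
r[4] = 26  (first piece 2, then r[2]=13)
r[5] = 30  (first piece 1, then r[4]=26)
r[6] = 39  (first piece 2, then r[4]=26)
r[7] = 47
r[8] = 52  (first piece 2, then r[6]=39)
r[9] = 69
r[10] = 73  (first piece 1, then r[9]=69)
r[11] = 82  (first piece 2, then r[9]=69)
One optimal cutting: 9 + 2 → $69 + $13 = $82.

82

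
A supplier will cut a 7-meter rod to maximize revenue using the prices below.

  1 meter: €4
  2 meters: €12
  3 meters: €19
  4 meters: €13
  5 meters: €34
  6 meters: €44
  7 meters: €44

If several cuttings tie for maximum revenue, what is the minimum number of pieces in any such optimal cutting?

2

Consider every possible first cut. r[k] is the best of p[i]+r[k−i] over all sellable i≤k.
r[1] = 4
r[2] = max(4+4, 12+0) = 12
r[3] = max(4+12, 12+4, 19+0) = 19
r[4] = max(4+19, 12+12, 19+4, 13+0) = 24
r[5] = max(4+24, 12+19, 19+12, 13+4, 34+0) = 34
r[6] = max(4+34, 12+24, 19+19, 13+12, 34+4, 44+0) = 44
r[7] = max(4+44, 12+34, 19+24, …, 44+4, 44+0) = 48
Maximum revenue is €48.
Now minimize piece count subject to staying optimal: for each k, pieces[k] = 1 + min over i with p[i]+r[k−i]=r[k] of pieces[k−i].
pieces[4] = 2
pieces[5] = 1
pieces[6] = 1
pieces[7] = 2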